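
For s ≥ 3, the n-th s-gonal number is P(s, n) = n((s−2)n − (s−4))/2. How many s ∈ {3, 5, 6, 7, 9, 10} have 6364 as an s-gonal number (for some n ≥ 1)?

s = 3: P(3, 112) = 6328 and P(3, 113) = 6441; 6364 is not s-gonal.
s = 5: P(5, 65) = 6305 and P(5, 66) = 6501; 6364 is not s-gonal.
s = 6: P(6, 56) = 6216 and P(6, 57) = 6441; 6364 is not s-gonal.
s = 7: P(7, 50) = 6175 and P(7, 51) = 6426; 6364 is not s-gonal.
s = 9: P(9, 43) = 6364. ✓
s = 10: P(10, 40) = 6280 and P(10, 41) = 6601; 6364 is not s-gonal.
Hits: s ∈ {9} → 1.

1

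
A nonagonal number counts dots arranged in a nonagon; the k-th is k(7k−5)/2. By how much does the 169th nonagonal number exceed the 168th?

1177

Consecutive nonagonal numbers differ by 7n − 6: here 7·169 − 6 = 1177.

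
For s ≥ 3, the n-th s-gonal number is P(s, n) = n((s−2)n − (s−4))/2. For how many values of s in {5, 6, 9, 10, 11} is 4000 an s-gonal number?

s = 5: P(5, 51) = 3876 and P(5, 52) = 4030; 4000 is not s-gonal.
s = 6: P(6, 44) = 3828 and P(6, 45) = 4005; 4000 is not s-gonal.
s = 9: P(9, 34) = 3961 and P(9, 35) = 4200; 4000 is not s-gonal.
s = 10: P(10, 32) = 4000. ✓
s = 11: P(11, 30) = 3945 and P(11, 31) = 4216; 4000 is not s-gonal.
Hits: s ∈ {10} → 1.

1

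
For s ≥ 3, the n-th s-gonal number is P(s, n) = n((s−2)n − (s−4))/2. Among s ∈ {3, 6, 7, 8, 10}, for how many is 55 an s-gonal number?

s = 3: P(3, 10) = 55. ✓
s = 6: P(6, 5) = 45 and P(6, 6) = 66; 55 is not s-gonal.
s = 7: P(7, 5) = 55. ✓
s = 8: P(8, 4) = 40 and P(8, 5) = 65; 55 is not s-gonal.
s = 10: P(10, 4) = 52 and P(10, 5) = 85; 55 is not s-gonal.
Hits: s ∈ {3, 7} → 2.

2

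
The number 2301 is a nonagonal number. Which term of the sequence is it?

26

Set n(7n−5)/2 = 2301, giving 7n² − 5n − 4602 = 0.
So n = (5 + 359) / 14 = 364/14 = 26.
Check: 26·(7·26 − 5)/2 = 2301. ✓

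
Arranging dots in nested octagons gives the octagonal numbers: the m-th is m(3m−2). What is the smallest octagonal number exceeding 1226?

Solve n(3n−2) > 1226 for integer n.
The largest n with value ≤ 1226 is 20 (since 1160 ≤ 1226 < 1281), so the first above is n = 21, value 1281.

1281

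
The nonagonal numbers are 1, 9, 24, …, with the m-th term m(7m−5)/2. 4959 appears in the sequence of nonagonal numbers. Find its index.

Set n(7n−5)/2 = 4959, giving 7n² − 5n − 9918 = 0.
The discriminant is 25 + 56·4959 = 277729, and √277729 = 527.
So n = (5 + 527) / 14 = 532/14 = 38.

38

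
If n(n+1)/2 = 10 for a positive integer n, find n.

4

Set n(n+1)/2 = 10, giving n² + n − 20 = 0.
The discriminant is 1 + 8·10 = 81, and √81 = 9.
So n = (-1 + 9) / 2 = 8/2 = 4.
Check: 4·5/2 = 10. ✓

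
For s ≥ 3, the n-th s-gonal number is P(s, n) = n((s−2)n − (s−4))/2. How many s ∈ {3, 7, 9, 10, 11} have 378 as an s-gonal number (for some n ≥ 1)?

s = 3: P(3, 27) = 378. ✓
s = 7: P(7, 12) = 342 and P(7, 13) = 403; 378 is not s-gonal.
s = 9: P(9, 10) = 325 and P(9, 11) = 396; 378 is not s-gonal.
s = 10: P(10, 10) = 370 and P(10, 11) = 451; 378 is not s-gonal.
s = 11: P(11, 9) = 333 and P(11, 10) = 415; 378 is not s-gonal.
Hits: s ∈ {3} → 1.

1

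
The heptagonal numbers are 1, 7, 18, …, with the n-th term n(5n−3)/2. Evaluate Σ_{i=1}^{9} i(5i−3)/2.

645

Σ i(5i−3)/2 = (5Σi² − 3Σi) / 2 over i = 1..9.
Σi = 45 and Σi² = 285.
(5·285 − 3·45) / 2 = 1290/2 = 645.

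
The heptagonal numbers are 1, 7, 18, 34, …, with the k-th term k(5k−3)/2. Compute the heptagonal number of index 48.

The 48th heptagonal number is n(5n−3)/2 with n = 48.
48·(5·48 − 3)/2 = 48·237/2 = 5688.

5688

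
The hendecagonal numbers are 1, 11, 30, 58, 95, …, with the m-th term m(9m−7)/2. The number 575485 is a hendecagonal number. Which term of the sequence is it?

358

Set n(9n−7)/2 = 575485, giving 9n² − 7n − 1150970 = 0.
The discriminant is 49 + 72·575485 = 41434969, and √41434969 = 6437.
So n = (7 + 6437) / 18 = 6444/18 = 358.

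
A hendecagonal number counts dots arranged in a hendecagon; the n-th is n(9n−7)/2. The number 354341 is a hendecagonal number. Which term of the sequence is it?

Set n(9n−7)/2 = 354341, giving 9n² − 7n − 708682 = 0.
The discriminant is 49 + 72·354341 = 25512601, and √25512601 = 5051.
So n = (7 + 5051) / 18 = 5058/18 = 281.

281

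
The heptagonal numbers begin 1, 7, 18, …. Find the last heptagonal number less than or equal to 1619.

Solve n(5n−3)/2 ≤ 1619 for integer n.
n = 25 gives 1525 ≤ 1619, while n = 26 gives 1651 > 1619; so the answer is 1525.

1525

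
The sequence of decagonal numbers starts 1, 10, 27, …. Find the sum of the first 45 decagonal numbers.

122475

Σ i(4i−3) = 4Σi² − 3Σi over i = 1..45.
Σi = 1035 and Σi² = 31395.
4·31395 − 3·1035 = 122475.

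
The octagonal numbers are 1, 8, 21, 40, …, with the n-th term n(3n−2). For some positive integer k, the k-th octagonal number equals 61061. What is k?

143

Set n(3n−2) = 61061, giving 3n² − 2n − 61061 = 0.
The discriminant is 4 + 12·61061 = 732736, and √732736 = 856.
So n = (2 + 856) / 6 = 858/6 = 143.
Check: 143·(3·143 − 2) = 61061. ✓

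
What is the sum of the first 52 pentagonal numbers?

71656

Σ i(3i−1)/2 = (3Σi² − Σi) / 2 over i = 1..52.
Σi = 1378 and Σi² = 48230.
(3·48230 − 1·1378) / 2 = 143312/2 = 71656.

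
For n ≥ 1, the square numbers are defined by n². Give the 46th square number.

2116

The 46th square number is n² with n = 46.
46² = 2116.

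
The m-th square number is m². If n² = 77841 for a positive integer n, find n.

279

We need n² = 77841, so n = √77841 = 279.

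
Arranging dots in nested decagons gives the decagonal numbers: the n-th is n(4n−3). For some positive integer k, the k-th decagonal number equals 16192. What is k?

Set n(4n−3) = 16192, giving 4n² − 3n − 16192 = 0.
The discriminant is 9 + 16·16192 = 259081, and √259081 = 509.
So n = (3 + 509) / 8 = 512/8 = 64.

64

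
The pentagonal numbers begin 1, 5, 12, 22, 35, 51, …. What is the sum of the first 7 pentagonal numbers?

196

Σ i(3i−1)/2 = (3Σi² − Σi) / 2 over i = 1..7.
Σi = 28 and Σi² = 140.
(3·140 − 1·28) / 2 = 392/2 = 196.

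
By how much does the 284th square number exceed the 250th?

284² = 80656 and 250² = 62500.
Difference: 80656 − 62500 = 18156.

18156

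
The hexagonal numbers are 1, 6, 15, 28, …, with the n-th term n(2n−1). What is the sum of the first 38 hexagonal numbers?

Σ i(2i−1) = 2Σi² − Σi over i = 1..38.
Σi = 741 and Σi² = 19019.
2·19019 − 1·741 = 37297.

37297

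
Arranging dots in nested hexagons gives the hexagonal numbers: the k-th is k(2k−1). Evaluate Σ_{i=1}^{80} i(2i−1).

344520

Σ i(2i−1) = 2Σi² − Σi over i = 1..80.
Σi = 3240 and Σi² = 173880.
2·173880 − 1·3240 = 344520.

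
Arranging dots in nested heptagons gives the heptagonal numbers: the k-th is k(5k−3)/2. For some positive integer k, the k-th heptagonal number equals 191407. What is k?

Set n(5n−3)/2 = 191407, giving 5n² − 3n − 382814 = 0.
The discriminant is 9 + 40·191407 = 7656289, and √7656289 = 2767.
So n = (3 + 2767) / 10 = 2770/10 = 277.
Check: 277·(5·277 − 3)/2 = 191407. ✓

277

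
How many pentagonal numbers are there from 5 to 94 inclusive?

The n-th pentagonal number is n(3n−1)/2.
Smallest index with value ≥ 5: n = 2 (giving 5).
Largest index with value ≤ 94: n = 8 (giving 92).
Indices 2 through 8: 7 terms.

7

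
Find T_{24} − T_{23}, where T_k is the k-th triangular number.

24

Consecutive triangular numbers differ by n: T_{24} − T_{23} = 24.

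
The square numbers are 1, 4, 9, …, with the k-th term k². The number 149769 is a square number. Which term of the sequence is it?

We need n² = 149769, so n = √149769 = 387.

387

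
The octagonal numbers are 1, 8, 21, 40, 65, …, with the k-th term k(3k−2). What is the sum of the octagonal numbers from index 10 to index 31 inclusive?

29491

Σ i(3i−2) = 3Σi² − 2Σi over i = 10..31.
Σi = 496 − 45 = 451 and Σi² = 10416 − 285 = 10131.
3·10131 − 2·451 = 29491.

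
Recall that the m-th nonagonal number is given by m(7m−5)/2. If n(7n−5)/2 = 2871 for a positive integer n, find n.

29

Set n(7n−5)/2 = 2871, giving 7n² − 5n − 5742 = 0.
The discriminant is 25 + 56·2871 = 160801, and √160801 = 401.
So n = (5 + 401) / 14 = 406/14 = 29.
Check: 29·(7·29 − 5)/2 = 2871. ✓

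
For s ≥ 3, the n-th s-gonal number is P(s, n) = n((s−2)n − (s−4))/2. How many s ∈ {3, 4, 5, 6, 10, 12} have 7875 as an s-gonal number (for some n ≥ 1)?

s = 3: P(3, 125) = 7875. ✓
s = 4: P(4, 88) = 7744 and P(4, 89) = 7921; 7875 is not s-gonal.
s = 5: P(5, 72) = 7740 and P(5, 73) = 7957; 7875 is not s-gonal.
s = 6: P(6, 63) = 7875. ✓
s = 10: P(10, 44) = 7612 and P(10, 45) = 7965; 7875 is not s-gonal.
s = 12: P(12, 40) = 7840 and P(12, 41) = 8241; 7875 is not s-gonal.
Hits: s ∈ {3, 6} → 2.

2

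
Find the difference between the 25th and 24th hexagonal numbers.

97

Consecutive hexagonal numbers differ by 4n − 3: here 4·25 − 3 = 97.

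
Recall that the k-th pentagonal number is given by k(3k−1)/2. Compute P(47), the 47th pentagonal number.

The 47th pentagonal number is n(3n−1)/2 with n = 47.
47·(3·47 − 1)/2 = 47·140/2 = 47·70 = 3290.

3290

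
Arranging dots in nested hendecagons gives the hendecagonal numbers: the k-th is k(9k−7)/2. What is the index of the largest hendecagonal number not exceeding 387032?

Solve n(9n−7)/2 ≤ 387032 for integer n.
n = 293 gives 385295 ≤ 387032, while n = 294 gives 387933 > 387032; so the answer is index 293.

293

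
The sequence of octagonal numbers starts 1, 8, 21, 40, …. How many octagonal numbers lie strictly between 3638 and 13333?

31

The n-th octagonal number is n(3n−2).
Smallest index with value > 3638: n = 36 (giving 3816).
Largest index with value < 13333: n = 66 (giving 12936).
Indices 36 through 66: 31 terms.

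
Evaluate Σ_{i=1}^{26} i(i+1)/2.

Σ i(i+1)/2 = (Σi² + Σi) / 2 over i = 1..26.
Σi = 351 and Σi² = 6201.
(1·6201 + 1·351) / 2 = 6552/2 = 3276.

3276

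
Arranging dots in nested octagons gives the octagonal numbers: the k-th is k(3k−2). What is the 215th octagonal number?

The 215th octagonal number is n(3n−2) with n = 215.
215·(3·215 − 2) = 215·643 = 138245.

138245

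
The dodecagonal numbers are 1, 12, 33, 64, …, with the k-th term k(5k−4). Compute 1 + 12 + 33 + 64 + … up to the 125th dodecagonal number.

Σ i(5i−4) = 5Σi² − 4Σi over i = 1..125.
Σi = 7875 and Σi² = 658875.
5·658875 − 4·7875 = 3262875.

3262875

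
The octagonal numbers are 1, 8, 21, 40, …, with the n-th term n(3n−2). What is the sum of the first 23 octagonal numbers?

Σ i(3i−2) = 3Σi² − 2Σi over i = 1..23.
Σi = 276 and Σi² = 4324.
3·4324 − 2·276 = 12420.

12420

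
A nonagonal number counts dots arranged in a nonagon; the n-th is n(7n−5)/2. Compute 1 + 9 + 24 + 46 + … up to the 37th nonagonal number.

Σ i(7i−5)/2 = (7Σi² − 5Σi) / 2 over i = 1..37.
Σi = 703 and Σi² = 17575.
(7·17575 − 5·703) / 2 = 119510/2 = 59755.

59755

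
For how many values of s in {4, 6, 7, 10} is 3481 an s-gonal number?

1

s = 4: P(4, 59) = 3481. ✓
s = 6: P(6, 41) = 3321 and P(6, 42) = 3486; 3481 is not s-gonal.
s = 7: P(7, 37) = 3367 and P(7, 38) = 3553; 3481 is not s-gonal.
s = 10: P(10, 29) = 3277 and P(10, 30) = 3510; 3481 is not s-gonal.
Hits: s ∈ {4} → 1.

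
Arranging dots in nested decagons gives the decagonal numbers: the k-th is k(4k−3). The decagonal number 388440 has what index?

Set n(4n−3) = 388440, giving 4n² − 3n − 388440 = 0.
The discriminant is 9 + 16·388440 = 6215049, and √6215049 = 2493.
So n = (3 + 2493) / 8 = 2496/8 = 312.
Check: 312·(4·312 − 3) = 388440. ✓

312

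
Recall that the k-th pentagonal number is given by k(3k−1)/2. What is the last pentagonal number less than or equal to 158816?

158275

Solve n(3n−1)/2 ≤ 158816 for integer n.
n = 325 gives 158275 ≤ 158816, while n = 326 gives 159251 > 158816; so the answer is 158275.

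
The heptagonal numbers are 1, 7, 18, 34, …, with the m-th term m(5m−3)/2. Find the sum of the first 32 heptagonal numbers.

27808

Σ i(5i−3)/2 = (5Σi² − 3Σi) / 2 over i = 1..32.
Σi = 528 and Σi² = 11440.
(5·11440 − 3·528) / 2 = 55616/2 = 27808.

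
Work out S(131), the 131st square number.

The 131st square number is n² with n = 131.
131² = 17161.

17161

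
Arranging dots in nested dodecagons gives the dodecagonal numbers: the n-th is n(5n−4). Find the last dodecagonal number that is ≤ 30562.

30108

Solve n(5n−4) ≤ 30562 for integer n.
n = 78 gives 30108 ≤ 30562, while n = 79 gives 30889 > 30562; so the answer is 30108.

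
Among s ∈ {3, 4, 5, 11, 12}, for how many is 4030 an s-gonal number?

s = 3: P(3, 89) = 4005 and P(3, 90) = 4095; 4030 is not s-gonal.
s = 4: P(4, 63) = 3969 and P(4, 64) = 4096; 4030 is not s-gonal.
s = 5: P(5, 52) = 4030. ✓
s = 11: P(11, 30) = 3945 and P(11, 31) = 4216; 4030 is not s-gonal.
s = 12: P(12, 28) = 3808 and P(12, 29) = 4089; 4030 is not s-gonal.
Hits: s ∈ {5} → 1.

1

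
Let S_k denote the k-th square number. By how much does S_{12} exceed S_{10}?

12² = 144 and 10² = 100.
Difference: 144 − 100 = 44.

44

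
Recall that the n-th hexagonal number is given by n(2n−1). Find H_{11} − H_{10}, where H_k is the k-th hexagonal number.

41

Consecutive hexagonal numbers differ by 4n − 3: here 4·11 − 3 = 41.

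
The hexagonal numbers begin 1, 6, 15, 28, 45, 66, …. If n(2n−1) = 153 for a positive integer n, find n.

9

Set n(2n−1) = 153, giving 2n² − n − 153 = 0.
The discriminant is 1 + 8·153 = 1225, and √1225 = 35.
So n = (1 + 35) / 4 = 36/4 = 9.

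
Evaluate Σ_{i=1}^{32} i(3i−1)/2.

Σ i(3i−1)/2 = (3Σi² − Σi) / 2 over i = 1..32.
Σi = 528 and Σi² = 11440.
(3·11440 − 1·528) / 2 = 33792/2 = 16896.

16896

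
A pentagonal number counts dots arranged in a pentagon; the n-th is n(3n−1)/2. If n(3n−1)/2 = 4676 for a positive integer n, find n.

Set n(3n−1)/2 = 4676, giving 3n² − n − 9352 = 0.
The discriminant is 1 + 24·4676 = 112225, and √112225 = 335.
So n = (1 + 335) / 6 = 336/6 = 56.

56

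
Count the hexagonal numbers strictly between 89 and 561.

10

The n-th hexagonal number is n(2n−1).
Smallest index with value > 89: n = 7 (giving 91).
Largest index with value < 561: n = 16 (giving 496).
Indices 7 through 16: 10 terms.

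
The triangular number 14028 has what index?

Set n(n+1)/2 = 14028, giving n² + n − 28056 = 0.
The discriminant is 1 + 8·14028 = 112225, and √112225 = 335.
So n = (-1 + 335) / 2 = 334/2 = 167.
Check: 167·168/2 = 14028. ✓

167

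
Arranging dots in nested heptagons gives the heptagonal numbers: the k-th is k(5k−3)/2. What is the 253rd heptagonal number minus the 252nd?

1261

Consecutive heptagonal numbers differ by 5n − 4: here 5·253 − 4 = 1261.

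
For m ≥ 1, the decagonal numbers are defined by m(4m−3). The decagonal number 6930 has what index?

Set n(4n−3) = 6930, giving 4n² − 3n − 6930 = 0.
The discriminant is 9 + 16·6930 = 110889, and √110889 = 333.
So n = (3 + 333) / 8 = 336/8 = 42.
Check: 42·(4·42 − 3) = 6930. ✓

42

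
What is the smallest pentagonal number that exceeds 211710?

Solve n(3n−1)/2 > 211710 for integer n.
The largest n with value ≤ 211710 is 375 (since 210750 ≤ 211710 < 211876), so the first above is n = 376, value 211876.

211876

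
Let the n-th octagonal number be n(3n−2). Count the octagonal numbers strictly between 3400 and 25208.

57

The n-th octagonal number is n(3n−2).
Smallest index with value > 3400: n = 35 (giving 3605).
Largest index with value < 25208: n = 91 (giving 24661).
Indices 35 through 91: 57 terms.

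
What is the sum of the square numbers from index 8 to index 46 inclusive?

Σ_{i=8}^{46} i² = 33511 − 140 = 33371.

33371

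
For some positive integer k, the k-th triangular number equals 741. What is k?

38

Set n(n+1)/2 = 741, giving n² + n − 1482 = 0.
So n = (-1 + 77) / 2 = 76/2 = 38.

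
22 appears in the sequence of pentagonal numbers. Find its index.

4

Set n(3n−1)/2 = 22, giving 3n² − n − 44 = 0.
The discriminant is 1 + 24·22 = 529, and √529 = 23.
So n = (1 + 23) / 6 = 24/6 = 4.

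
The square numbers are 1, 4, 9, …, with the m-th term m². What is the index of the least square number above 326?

19

Solve n² > 326 for integer n.
The largest n with value ≤ 326 is 18 (since 324 ≤ 326 < 361), so the first above is n = 19, value 361.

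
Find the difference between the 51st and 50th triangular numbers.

51

Consecutive triangular numbers differ by n: T_{51} − T_{50} = 51.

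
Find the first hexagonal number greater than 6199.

Solve n(2n−1) > 6199 for integer n.
The largest n with value ≤ 6199 is 55 (since 5995 ≤ 6199 < 6216), so the first above is n = 56, value 6216.

6216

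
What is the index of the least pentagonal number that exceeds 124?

Solve n(3n−1)/2 > 124 for integer n.
The largest n with value ≤ 124 is 9 (since 117 ≤ 124 < 145), so the first above is n = 10, value 145.

10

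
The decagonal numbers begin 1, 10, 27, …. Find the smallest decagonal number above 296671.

Solve n(4n−3) > 296671 for integer n.
The largest n with value ≤ 296671 is 272 (since 295120 ≤ 296671 < 297297), so the first above is n = 273, value 297297.

297297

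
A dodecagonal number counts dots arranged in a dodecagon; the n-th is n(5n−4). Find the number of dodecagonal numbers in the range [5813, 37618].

The n-th dodecagonal number is n(5n−4).
Smallest index with value ≥ 5813: n = 35 (giving 5985).
Largest index with value ≤ 37618: n = 87 (giving 37497).
Indices 35 through 87: 53 terms.

53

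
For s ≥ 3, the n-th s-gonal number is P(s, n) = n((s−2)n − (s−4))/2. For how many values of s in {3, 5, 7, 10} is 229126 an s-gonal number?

s = 3: P(3, 676) = 228826 and P(3, 677) = 229503; 229126 is not s-gonal.
s = 5: P(5, 391) = 229126. ✓
s = 7: P(7, 303) = 229068 and P(7, 304) = 230584; 229126 is not s-gonal.
s = 10: P(10, 239) = 227767 and P(10, 240) = 229680; 229126 is not s-gonal.
Hits: s ∈ {5} → 1.

1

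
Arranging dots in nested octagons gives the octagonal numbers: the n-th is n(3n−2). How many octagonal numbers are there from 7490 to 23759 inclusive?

The n-th octagonal number is n(3n−2).
Smallest index with value ≥ 7490: n = 51 (giving 7701).
Largest index with value ≤ 23759: n = 89 (giving 23585).
Indices 51 through 89: 39 terms.

39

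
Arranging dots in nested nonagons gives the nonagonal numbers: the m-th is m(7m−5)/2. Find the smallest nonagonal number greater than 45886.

46000

Solve n(7n−5)/2 > 45886 for integer n.
The largest n with value ≤ 45886 is 114 (since 45201 ≤ 45886 < 46000), so the first above is n = 115, value 46000.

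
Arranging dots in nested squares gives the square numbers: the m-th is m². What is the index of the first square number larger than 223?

15

Solve n² > 223 for integer n.
The largest n with value ≤ 223 is 14 (since 196 ≤ 223 < 225), so the first above is n = 15, value 225.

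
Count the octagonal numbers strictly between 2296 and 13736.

39

The n-th octagonal number is n(3n−2).
Smallest index with value > 2296: n = 29 (giving 2465).
Largest index with value < 13736: n = 67 (giving 13333).
Indices 29 through 67: 39 terms.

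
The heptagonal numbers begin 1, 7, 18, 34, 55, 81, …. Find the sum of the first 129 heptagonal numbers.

Σ i(5i−3)/2 = (5Σi² − 3Σi) / 2 over i = 1..129.
Σi = 8385 and Σi² = 723905.
(5·723905 − 3·8385) / 2 = 3594370/2 = 1797185.

1797185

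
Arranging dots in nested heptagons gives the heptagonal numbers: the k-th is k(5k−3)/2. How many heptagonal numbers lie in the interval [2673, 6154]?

17

The n-th heptagonal number is n(5n−3)/2.
Smallest index with value ≥ 2673: n = 33 (giving 2673).
Largest index with value ≤ 6154: n = 49 (giving 5929).
Indices 33 through 49: 17 terms.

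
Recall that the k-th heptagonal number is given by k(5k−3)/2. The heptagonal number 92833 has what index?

Set n(5n−3)/2 = 92833, giving 5n² − 3n − 185666 = 0.
So n = (3 + 1927) / 10 = 1930/10 = 193.
Check: 193·(5·193 − 3)/2 = 92833. ✓

193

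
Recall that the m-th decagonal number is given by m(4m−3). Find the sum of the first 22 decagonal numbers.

Σ i(4i−3) = 4Σi² − 3Σi over i = 1..22.
Σi = 253 and Σi² = 3795.
4·3795 − 3·253 = 14421.

14421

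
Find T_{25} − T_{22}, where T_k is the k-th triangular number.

25·26/2 = 325 and 22·23/2 = 253.
Difference: 325 − 253 = 72.

72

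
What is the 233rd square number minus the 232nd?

465

n² − (n−1)² = 2n − 1, so 233² − 232² = 2·233 − 1 = 465.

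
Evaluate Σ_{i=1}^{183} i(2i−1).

Σ i(2i−1) = 2Σi² − Σi over i = 1..183.
Σi = 16836 and Σi² = 2059604.
2·2059604 − 1·16836 = 4102372.

4102372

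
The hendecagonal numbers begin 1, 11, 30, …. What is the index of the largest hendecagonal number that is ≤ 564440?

354

Solve n(9n−7)/2 ≤ 564440 for integer n.
n = 354 gives 562683 ≤ 564440, while n = 355 gives 565870 > 564440; so the answer is index 354.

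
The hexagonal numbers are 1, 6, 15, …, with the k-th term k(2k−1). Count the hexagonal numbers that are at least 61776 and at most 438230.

293

The n-th hexagonal number is n(2n−1).
Smallest index with value ≥ 61776: n = 176 (giving 61776).
Largest index with value ≤ 438230: n = 468 (giving 437580).
Indices 176 through 468: 293 terms.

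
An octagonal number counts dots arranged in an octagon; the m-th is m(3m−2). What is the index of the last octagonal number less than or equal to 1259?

20

Solve n(3n−2) ≤ 1259 for integer n.
n = 20 gives 1160 ≤ 1259, while n = 21 gives 1281 > 1259; so the answer is index 20.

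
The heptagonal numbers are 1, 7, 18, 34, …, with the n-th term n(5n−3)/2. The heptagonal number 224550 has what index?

300

Set n(5n−3)/2 = 224550, giving 5n² − 3n − 449100 = 0.
The discriminant is 9 + 40·224550 = 8982009, and √8982009 = 2997.
So n = (3 + 2997) / 10 = 3000/10 = 300.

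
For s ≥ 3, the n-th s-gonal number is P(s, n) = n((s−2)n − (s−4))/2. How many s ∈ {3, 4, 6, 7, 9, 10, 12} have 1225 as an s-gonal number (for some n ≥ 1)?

s = 3: P(3, 49) = 1225. ✓
s = 4: P(4, 35) = 1225. ✓
s = 6: P(6, 25) = 1225. ✓
s = 7: P(7, 22) = 1177 and P(7, 23) = 1288; 1225 is not s-gonal.
s = 9: P(9, 19) = 1216 and P(9, 20) = 1350; 1225 is not s-gonal.
s = 10: P(10, 17) = 1105 and P(10, 18) = 1242; 1225 is not s-gonal.
s = 12: P(12, 16) = 1216 and P(12, 17) = 1377; 1225 is not s-gonal.
Hits: s ∈ {3, 4, 6} → 3.

3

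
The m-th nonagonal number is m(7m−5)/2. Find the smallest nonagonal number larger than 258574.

Solve n(7n−5)/2 > 258574 for integer n.
The largest n with value ≤ 258574 is 272 (since 258264 ≤ 258574 < 260169), so the first above is n = 273, value 260169.

260169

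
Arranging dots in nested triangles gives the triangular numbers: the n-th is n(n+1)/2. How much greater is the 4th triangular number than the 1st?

4·5/2 = 10 and 1·2/2 = 1.
Difference: 10 − 1 = 9.

9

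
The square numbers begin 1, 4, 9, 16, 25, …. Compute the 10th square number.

The 10th square number is n² with n = 10.
10² = 100.

100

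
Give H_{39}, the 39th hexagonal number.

3003

39·(2·39 − 1) = 39·77 = 3003.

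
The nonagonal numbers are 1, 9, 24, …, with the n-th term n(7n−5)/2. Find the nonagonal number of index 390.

531375

The 390th nonagonal number is n(7n−5)/2 with n = 390.
390·(7·390 − 5)/2 = 390·2725/2 = 531375.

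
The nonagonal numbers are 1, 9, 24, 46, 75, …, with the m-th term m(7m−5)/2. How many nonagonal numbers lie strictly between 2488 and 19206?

The n-th nonagonal number is n(7n−5)/2.
Smallest index with value > 2488: n = 28 (giving 2674).
Largest index with value < 19206: n = 74 (giving 18981).
Indices 28 through 74: 47 terms.

47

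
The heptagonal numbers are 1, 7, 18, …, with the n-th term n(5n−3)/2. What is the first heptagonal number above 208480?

209815

Solve n(5n−3)/2 > 208480 for integer n.
The largest n with value ≤ 208480 is 289 (since 208369 ≤ 208480 < 209815), so the first above is n = 290, value 209815.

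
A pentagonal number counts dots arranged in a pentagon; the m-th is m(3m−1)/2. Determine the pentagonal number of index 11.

176

The 11th pentagonal number is n(3n−1)/2 with n = 11.
11·(3·11 − 1)/2 = 11·32/2 = 11·16 = 176.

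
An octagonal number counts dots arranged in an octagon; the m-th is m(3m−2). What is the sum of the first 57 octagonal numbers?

186789

Σ i(3i−2) = 3Σi² − 2Σi over i = 1..57.
Σi = 1653 and Σi² = 63365.
3·63365 − 2·1653 = 186789.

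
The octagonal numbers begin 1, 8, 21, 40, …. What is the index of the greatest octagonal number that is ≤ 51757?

Solve n(3n−2) ≤ 51757 for integer n.
n = 131 gives 51221 ≤ 51757, while n = 132 gives 52008 > 51757; so the answer is index 131.

131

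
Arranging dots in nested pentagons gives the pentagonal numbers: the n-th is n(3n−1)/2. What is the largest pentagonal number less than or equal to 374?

330

Solve n(3n−1)/2 ≤ 374 for integer n.
n = 15 gives 330 ≤ 374, while n = 16 gives 376 > 374; so the answer is 330.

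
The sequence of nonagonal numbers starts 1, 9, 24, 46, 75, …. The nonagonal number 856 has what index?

16

Set n(7n−5)/2 = 856, giving 7n² − 5n − 1712 = 0.
So n = (5 + 219) / 14 = 224/14 = 16.
Check: 16·(7·16 − 5)/2 = 856. ✓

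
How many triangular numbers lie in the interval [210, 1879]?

The n-th triangular number is n(n+1)/2.
Smallest index with value ≥ 210: n = 20 (giving 210).
Largest index with value ≤ 1879: n = 60 (giving 1830).
Indices 20 through 60: 41 terms.

41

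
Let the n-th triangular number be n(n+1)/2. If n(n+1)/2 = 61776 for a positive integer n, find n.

Set n(n+1)/2 = 61776, giving n² + n − 123552 = 0.
The discriminant is 1 + 8·61776 = 494209, and √494209 = 703.
So n = (-1 + 703) / 2 = 702/2 = 351.

351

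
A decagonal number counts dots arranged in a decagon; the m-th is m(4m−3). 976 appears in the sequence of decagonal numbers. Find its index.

Set n(4n−3) = 976, giving 4n² − 3n − 976 = 0.
The discriminant is 9 + 16·976 = 15625, and √15625 = 125.
So n = (3 + 125) / 8 = 128/8 = 16.

16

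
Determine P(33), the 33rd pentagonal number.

The 33rd pentagonal number is n(3n−1)/2 with n = 33.
33·(3·33 − 1)/2 = 33·98/2 = 33·49 = 1617.

1617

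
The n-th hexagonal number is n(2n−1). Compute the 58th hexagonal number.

6670

58·(2·58 − 1) = 58·115 = 6670.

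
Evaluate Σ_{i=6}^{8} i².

Σ_{i=6}^{8} i² = 204 − 55 = 149.

149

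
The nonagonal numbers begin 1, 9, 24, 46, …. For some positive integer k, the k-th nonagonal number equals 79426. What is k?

Set n(7n−5)/2 = 79426, giving 7n² − 5n − 158852 = 0.
The discriminant is 25 + 56·79426 = 4447881, and √4447881 = 2109.
So n = (5 + 2109) / 14 = 2114/14 = 151.
Check: 151·(7·151 − 5)/2 = 79426. ✓

151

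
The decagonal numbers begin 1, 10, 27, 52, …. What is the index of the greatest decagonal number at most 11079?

53

Solve n(4n−3) ≤ 11079 for integer n.
n = 53 gives 11077 ≤ 11079, while n = 54 gives 11502 > 11079; so the answer is index 53.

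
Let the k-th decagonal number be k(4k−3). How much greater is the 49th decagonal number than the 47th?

762

49·(4·49 − 3) = 9457 and 47·(4·47 − 3) = 8695.
Difference: 9457 − 8695 = 762.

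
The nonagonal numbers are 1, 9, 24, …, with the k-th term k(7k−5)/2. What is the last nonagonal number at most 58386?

Solve n(7n−5)/2 ≤ 58386 for integer n.
n = 129 gives 57921 ≤ 58386, while n = 130 gives 58825 > 58386; so the answer is 57921.

57921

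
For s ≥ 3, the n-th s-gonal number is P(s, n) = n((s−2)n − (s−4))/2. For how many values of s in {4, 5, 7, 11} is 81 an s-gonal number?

s = 4: P(4, 9) = 81. ✓
s = 5: P(5, 7) = 70 and P(5, 8) = 92; 81 is not s-gonal.
s = 7: P(7, 6) = 81. ✓
s = 11: P(11, 4) = 58 and P(11, 5) = 95; 81 is not s-gonal.
Hits: s ∈ {4, 7} → 2.

2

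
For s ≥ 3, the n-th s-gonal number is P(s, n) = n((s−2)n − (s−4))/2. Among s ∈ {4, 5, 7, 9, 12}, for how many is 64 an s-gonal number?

s = 4: P(4, 8) = 64. ✓
s = 5: P(5, 6) = 51 and P(5, 7) = 70; 64 is not s-gonal.
s = 7: P(7, 5) = 55 and P(7, 6) = 81; 64 is not s-gonal.
s = 9: P(9, 4) = 46 and P(9, 5) = 75; 64 is not s-gonal.
s = 12: P(12, 4) = 64. ✓
Hits: s ∈ {4, 12} → 2.

2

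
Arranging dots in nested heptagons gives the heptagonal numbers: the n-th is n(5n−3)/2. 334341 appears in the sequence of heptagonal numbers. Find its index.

Set n(5n−3)/2 = 334341, giving 5n² − 3n − 668682 = 0.
The discriminant is 9 + 40·334341 = 13373649, and √13373649 = 3657.
So n = (3 + 3657) / 10 = 3660/10 = 366.

366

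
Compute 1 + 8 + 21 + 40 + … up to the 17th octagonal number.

Σ i(3i−2) = 3Σi² − 2Σi over i = 1..17.
Σi = 153 and Σi² = 1785.
3·1785 − 2·153 = 5049.

5049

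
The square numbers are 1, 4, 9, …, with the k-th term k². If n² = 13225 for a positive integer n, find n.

115

We need n² = 13225, so n = √13225 = 115.
Check: 115² = 13225. ✓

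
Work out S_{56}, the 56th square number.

3136

The 56th square number is n² with n = 56.
56² = 3136.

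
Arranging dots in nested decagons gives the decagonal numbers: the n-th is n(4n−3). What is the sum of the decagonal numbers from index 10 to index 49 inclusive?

157020

Σ i(4i−3) = 4Σi² − 3Σi over i = 10..49.
Σi = 1225 − 45 = 1180 and Σi² = 40425 − 285 = 40140.
4·40140 − 3·1180 = 157020.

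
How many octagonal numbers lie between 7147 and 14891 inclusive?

21

The n-th octagonal number is n(3n−2).
Smallest index with value ≥ 7147: n = 50 (giving 7400).
Largest index with value ≤ 14891: n = 70 (giving 14560).
Indices 50 through 70: 21 terms.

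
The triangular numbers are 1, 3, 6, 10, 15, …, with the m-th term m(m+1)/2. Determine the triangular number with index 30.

465

The 30th triangular number is n(n+1)/2 with n = 30.
30·31/2 = 930/2 = 465.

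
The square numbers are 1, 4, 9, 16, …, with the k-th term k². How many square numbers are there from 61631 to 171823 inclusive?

The n-th square number is n².
Smallest index with value ≥ 61631: n = 249 (giving 62001).
Largest index with value ≤ 171823: n = 414 (giving 171396).
Indices 249 through 414: 166 terms.

166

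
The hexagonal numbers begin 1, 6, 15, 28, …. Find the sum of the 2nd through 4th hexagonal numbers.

Σ i(2i−1) = 2Σi² − Σi over i = 2..4.
Σi = 10 − 1 = 9 and Σi² = 30 − 1 = 29.
2·29 − 1·9 = 49.

49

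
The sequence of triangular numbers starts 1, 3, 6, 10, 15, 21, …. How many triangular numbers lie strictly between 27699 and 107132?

228

The n-th triangular number is n(n+1)/2.
Smallest index with value > 27699: n = 235 (giving 27730).
Largest index with value < 107132: n = 462 (giving 106953).
Indices 235 through 462: 228 terms.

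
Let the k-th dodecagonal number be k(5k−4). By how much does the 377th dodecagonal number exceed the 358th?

69749

377·(5·377 − 4) = 709137 and 358·(5·358 − 4) = 639388.
Difference: 709137 − 639388 = 69749.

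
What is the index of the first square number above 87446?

296

Solve n² > 87446 for integer n.
The largest n with value ≤ 87446 is 295 (since 87025 ≤ 87446 < 87616), so the first above is n = 296, value 87616.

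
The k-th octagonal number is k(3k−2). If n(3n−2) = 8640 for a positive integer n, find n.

54

Set n(3n−2) = 8640, giving 3n² − 2n − 8640 = 0.
So n = (2 + 322) / 6 = 324/6 = 54.
Check: 54·(3·54 − 2) = 8640. ✓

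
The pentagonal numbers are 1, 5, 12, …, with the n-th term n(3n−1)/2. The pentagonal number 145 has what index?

Set n(3n−1)/2 = 145, giving 3n² − n − 290 = 0.
The discriminant is 1 + 24·145 = 3481, and √3481 = 59.
So n = (1 + 59) / 6 = 60/6 = 10.
Check: 10·(3·10 − 1)/2 = 145. ✓

10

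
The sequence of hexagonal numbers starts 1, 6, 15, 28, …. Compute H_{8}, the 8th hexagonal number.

The 8th hexagonal number is n(2n−1) with n = 8.
8·(2·8 − 1) = 8·15 = 120.

120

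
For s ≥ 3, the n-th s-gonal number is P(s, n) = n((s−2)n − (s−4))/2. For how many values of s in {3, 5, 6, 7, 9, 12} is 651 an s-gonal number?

s = 3: P(3, 35) = 630 and P(3, 36) = 666; 651 is not s-gonal.
s = 5: P(5, 21) = 651. ✓
s = 6: P(6, 18) = 630 and P(6, 19) = 703; 651 is not s-gonal.
s = 7: P(7, 16) = 616 and P(7, 17) = 697; 651 is not s-gonal.
s = 9: P(9, 14) = 651. ✓
s = 12: P(12, 11) = 561 and P(12, 12) = 672; 651 is not s-gonal.
Hits: s ∈ {5, 9} → 2.

2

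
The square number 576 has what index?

24

We need n² = 576, so n = √576 = 24.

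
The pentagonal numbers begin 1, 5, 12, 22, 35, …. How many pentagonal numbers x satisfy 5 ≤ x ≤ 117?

The n-th pentagonal number is n(3n−1)/2.
Smallest index with value ≥ 5: n = 2 (giving 5).
Largest index with value ≤ 117: n = 9 (giving 117).
Indices 2 through 9: 8 terms.

8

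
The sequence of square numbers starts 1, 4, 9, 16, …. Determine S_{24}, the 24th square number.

The 24th square number is n² with n = 24.
24² = 576.

576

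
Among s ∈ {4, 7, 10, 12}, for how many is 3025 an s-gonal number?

2

s = 4: P(4, 55) = 3025. ✓
s = 7: P(7, 35) = 3010 and P(7, 36) = 3186; 3025 is not s-gonal.
s = 10: P(10, 27) = 2835 and P(10, 28) = 3052; 3025 is not s-gonal.
s = 12: P(12, 25) = 3025. ✓
Hits: s ∈ {4, 12} → 2.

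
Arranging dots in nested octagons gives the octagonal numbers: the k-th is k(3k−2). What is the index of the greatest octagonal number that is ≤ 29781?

Solve n(3n−2) ≤ 29781 for integer n.
n = 99 gives 29205 ≤ 29781, while n = 100 gives 29800 > 29781; so the answer is index 99.

99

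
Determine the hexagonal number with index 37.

The 37th hexagonal number is n(2n−1) with n = 37.
37·(2·37 − 1) = 37·73 = 2701.

2701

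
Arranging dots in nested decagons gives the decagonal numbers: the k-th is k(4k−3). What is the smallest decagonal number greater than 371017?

371185

Solve n(4n−3) > 371017 for integer n.
The largest n with value ≤ 371017 is 304 (since 368752 ≤ 371017 < 371185), so the first above is n = 305, value 371185.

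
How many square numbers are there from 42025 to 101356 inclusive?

114

The n-th square number is n².
Smallest index with value ≥ 42025: n = 205 (giving 42025).
Largest index with value ≤ 101356: n = 318 (giving 101124).
Indices 205 through 318: 114 terms.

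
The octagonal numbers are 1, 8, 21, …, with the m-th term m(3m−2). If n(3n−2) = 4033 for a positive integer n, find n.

Set n(3n−2) = 4033, giving 3n² − 2n − 4033 = 0.
The discriminant is 4 + 12·4033 = 48400, and √48400 = 220.
So n = (2 + 220) / 6 = 222/6 = 37.

37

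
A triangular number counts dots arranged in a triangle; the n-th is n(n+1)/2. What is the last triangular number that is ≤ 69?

66

Solve n(n+1)/2 ≤ 69 for integer n.
n = 11 gives 66 ≤ 69, while n = 12 gives 78 > 69; so the answer is 66.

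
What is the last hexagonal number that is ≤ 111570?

Solve n(2n−1) ≤ 111570 for integer n.
n = 236 gives 111156 ≤ 111570, while n = 237 gives 112101 > 111570; so the answer is 111156.

111156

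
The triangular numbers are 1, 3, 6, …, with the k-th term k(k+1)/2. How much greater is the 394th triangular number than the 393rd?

394

Consecutive triangular numbers differ by n: T_{394} − T_{393} = 394.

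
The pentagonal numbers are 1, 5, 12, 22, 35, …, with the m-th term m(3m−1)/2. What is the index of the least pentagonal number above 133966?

Solve n(3n−1)/2 > 133966 for integer n.
The largest n with value ≤ 133966 is 299 (since 133952 ≤ 133966 < 134850), so the first above is n = 300, value 134850.

300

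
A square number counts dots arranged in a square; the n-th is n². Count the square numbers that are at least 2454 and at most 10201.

The n-th square number is n².
Smallest index with value ≥ 2454: n = 50 (giving 2500).
Largest index with value ≤ 10201: n = 101 (giving 10201).
Indices 50 through 101: 52 terms.

52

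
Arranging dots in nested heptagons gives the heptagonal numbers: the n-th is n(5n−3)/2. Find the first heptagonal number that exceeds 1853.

1918

Solve n(5n−3)/2 > 1853 for integer n.
The largest n with value ≤ 1853 is 27 (since 1782 ≤ 1853 < 1918), so the first above is n = 28, value 1918.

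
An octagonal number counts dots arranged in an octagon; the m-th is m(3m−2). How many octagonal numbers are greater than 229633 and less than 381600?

79

The n-th octagonal number is n(3n−2).
Smallest index with value > 229633: n = 278 (giving 231296).
Largest index with value < 381600: n = 356 (giving 379496).
Indices 278 through 356: 79 terms.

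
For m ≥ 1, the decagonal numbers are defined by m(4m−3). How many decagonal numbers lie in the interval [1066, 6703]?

25

The n-th decagonal number is n(4n−3).
Smallest index with value ≥ 1066: n = 17 (giving 1105).
Largest index with value ≤ 6703: n = 41 (giving 6601).
Indices 17 through 41: 25 terms.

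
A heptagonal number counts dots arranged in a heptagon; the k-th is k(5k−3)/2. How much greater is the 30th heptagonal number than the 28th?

30·(5·30 − 3)/2 = 2205 and 28·(5·28 − 3)/2 = 1918.
Difference: 2205 − 1918 = 287.

287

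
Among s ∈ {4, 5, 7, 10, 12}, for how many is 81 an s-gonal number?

s = 4: P(4, 9) = 81. ✓
s = 5: P(5, 7) = 70 and P(5, 8) = 92; 81 is not s-gonal.
s = 7: P(7, 6) = 81. ✓
s = 10: P(10, 4) = 52 and P(10, 5) = 85; 81 is not s-gonal.
s = 12: P(12, 4) = 64 and P(12, 5) = 105; 81 is not s-gonal.
Hits: s ∈ {4, 7} → 2.

2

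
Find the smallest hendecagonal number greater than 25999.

26411

Solve n(9n−7)/2 > 25999 for integer n.
The largest n with value ≤ 25999 is 76 (since 25726 ≤ 25999 < 26411), so the first above is n = 77, value 26411.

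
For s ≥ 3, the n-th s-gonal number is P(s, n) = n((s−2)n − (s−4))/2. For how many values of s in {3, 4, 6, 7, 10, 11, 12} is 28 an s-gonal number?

2

s = 3: P(3, 7) = 28. ✓
s = 4: P(4, 5) = 25 and P(4, 6) = 36; 28 is not s-gonal.
s = 6: P(6, 4) = 28. ✓
s = 7: P(7, 3) = 18 and P(7, 4) = 34; 28 is not s-gonal.
s = 10: P(10, 3) = 27 and P(10, 4) = 52; 28 is not s-gonal.
s = 11: P(11, 2) = 11 and P(11, 3) = 30; 28 is not s-gonal.
s = 12: P(12, 2) = 12 and P(12, 3) = 33; 28 is not s-gonal.
Hits: s ∈ {3, 6} → 2.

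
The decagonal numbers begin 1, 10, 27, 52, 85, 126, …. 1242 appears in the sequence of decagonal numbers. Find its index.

Set n(4n−3) = 1242, giving 4n² − 3n − 1242 = 0.
The discriminant is 9 + 16·1242 = 19881, and √19881 = 141.
So n = (3 + 141) / 8 = 144/8 = 18.

18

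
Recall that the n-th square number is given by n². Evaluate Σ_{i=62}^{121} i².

Σ_{i=62}^{121} i² = 597861 − 77531 = 520330.

520330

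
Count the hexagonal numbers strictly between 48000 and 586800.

386

The n-th hexagonal number is n(2n−1).
Smallest index with value > 48000: n = 156 (giving 48516).
Largest index with value < 586800: n = 541 (giving 584821).
Indices 156 through 541: 386 terms.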